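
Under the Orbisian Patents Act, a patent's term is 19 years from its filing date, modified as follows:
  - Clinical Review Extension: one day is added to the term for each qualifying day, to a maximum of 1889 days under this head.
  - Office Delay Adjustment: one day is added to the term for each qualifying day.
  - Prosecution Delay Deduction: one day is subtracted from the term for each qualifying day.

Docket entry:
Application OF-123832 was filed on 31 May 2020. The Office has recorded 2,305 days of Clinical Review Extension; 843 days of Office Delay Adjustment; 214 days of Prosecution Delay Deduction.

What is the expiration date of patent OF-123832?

April 22, 2046

Base term: filing date + 19 years → 31 May 2039.
Clinical Review Extension: 2305 days claimed exceeds the 1889-day cap, so +1889 days → 1 August 2044.
Office Delay Adjustment: +843 days → 22 November 2046.
Prosecution Delay Deduction: −214 days → 22 April 2046.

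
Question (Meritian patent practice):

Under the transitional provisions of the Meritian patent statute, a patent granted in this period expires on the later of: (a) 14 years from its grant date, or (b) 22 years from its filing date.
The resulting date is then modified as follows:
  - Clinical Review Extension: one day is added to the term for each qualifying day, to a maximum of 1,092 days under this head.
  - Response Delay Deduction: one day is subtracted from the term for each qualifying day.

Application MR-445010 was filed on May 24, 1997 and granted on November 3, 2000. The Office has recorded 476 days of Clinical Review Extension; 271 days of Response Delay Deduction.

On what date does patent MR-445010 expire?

December 15, 2019

(a) grant + 14 years → 3 November 2014.
(b) filing + 22 years → 24 May 2019.
Later of the two: 24 May 2019.
Clinical Review Extension: 476 days (within the 1092-day cap) → +476 days → 11 September 2020.
Response Delay Deduction: −271 days → 15 December 2019.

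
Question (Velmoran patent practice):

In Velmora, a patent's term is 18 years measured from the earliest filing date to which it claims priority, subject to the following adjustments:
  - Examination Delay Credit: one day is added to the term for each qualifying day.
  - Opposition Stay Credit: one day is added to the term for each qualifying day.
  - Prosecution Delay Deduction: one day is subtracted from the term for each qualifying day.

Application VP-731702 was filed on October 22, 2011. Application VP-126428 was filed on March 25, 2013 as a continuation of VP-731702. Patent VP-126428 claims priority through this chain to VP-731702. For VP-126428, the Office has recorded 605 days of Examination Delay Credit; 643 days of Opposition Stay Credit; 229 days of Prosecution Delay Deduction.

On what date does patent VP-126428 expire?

Earliest priority filing: 22 October 2011.
Base term: 22 October 2011 + 18 years → 22 October 2029.
Examination Delay Credit: +605 days → 19 June 2031.
Opposition Stay Credit: +643 days → 23 March 2033.
Prosecution Delay Deduction: −229 days → 6 August 2032.

2032-08-06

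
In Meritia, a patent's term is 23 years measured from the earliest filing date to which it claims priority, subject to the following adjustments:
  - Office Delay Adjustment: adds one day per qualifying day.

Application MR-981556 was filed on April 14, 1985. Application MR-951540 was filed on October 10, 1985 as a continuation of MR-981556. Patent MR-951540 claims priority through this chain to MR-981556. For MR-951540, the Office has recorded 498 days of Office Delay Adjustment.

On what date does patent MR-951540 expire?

Earliest priority filing: 14 April 1985.
Base term: 14 April 1985 + 23 years → 14 April 2008.
Office Delay Adjustment: +498 days → 25 August 2009.

2009-08-25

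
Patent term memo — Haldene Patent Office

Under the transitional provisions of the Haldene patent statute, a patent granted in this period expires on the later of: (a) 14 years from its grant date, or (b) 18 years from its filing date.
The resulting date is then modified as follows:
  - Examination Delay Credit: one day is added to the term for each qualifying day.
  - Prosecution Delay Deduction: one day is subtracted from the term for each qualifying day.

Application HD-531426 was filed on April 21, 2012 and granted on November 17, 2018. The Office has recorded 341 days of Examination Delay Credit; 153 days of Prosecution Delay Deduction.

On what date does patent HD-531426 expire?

(a) grant + 14 years → 17 November 2032.
(b) filing + 18 years → 21 April 2030.
Later of the two: 17 November 2032.
Examination Delay Credit: +341 days → 24 October 2033.
Prosecution Delay Deduction: −153 days → 24 May 2033.

May 24, 2033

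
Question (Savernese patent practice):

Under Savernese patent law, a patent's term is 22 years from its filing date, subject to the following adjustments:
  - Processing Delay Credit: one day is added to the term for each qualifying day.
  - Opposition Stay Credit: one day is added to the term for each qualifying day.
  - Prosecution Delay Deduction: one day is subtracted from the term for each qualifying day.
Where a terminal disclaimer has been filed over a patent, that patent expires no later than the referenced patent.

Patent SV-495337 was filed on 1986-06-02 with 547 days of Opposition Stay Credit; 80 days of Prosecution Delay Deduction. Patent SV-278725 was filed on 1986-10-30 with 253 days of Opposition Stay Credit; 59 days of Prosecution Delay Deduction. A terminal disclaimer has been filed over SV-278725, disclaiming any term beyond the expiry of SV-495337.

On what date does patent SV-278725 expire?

Natural term of SV-278725:
  Base: filing + 22 years → 30 October 2008.
  Opposition Stay Credit: +253 days → 10 July 2009.
  Prosecution Delay Deduction: −59 days → 12 May 2009.
Expiry of referenced patent SV-495337:
  Base: filing + 22 years → 2 June 2008.
  Opposition Stay Credit: +547 days → 1 December 2009.
  Prosecution Delay Deduction: −80 days → 12 September 2009.
Terminal disclaimer: SV-278725 expires on the earlier of 12 May 2009 and 12 September 2009.

2009-05-12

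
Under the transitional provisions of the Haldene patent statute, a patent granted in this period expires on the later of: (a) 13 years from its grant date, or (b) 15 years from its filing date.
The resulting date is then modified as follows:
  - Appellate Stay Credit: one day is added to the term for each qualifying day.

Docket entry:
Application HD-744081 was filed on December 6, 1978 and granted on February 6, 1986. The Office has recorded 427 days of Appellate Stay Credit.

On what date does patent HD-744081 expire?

2000-04-08

(a) grant + 13 years → 6 February 1999.
(b) filing + 15 years → 6 December 1993.
Later of the two: 6 February 1999.
Appellate Stay Credit: +427 days → 8 April 2000.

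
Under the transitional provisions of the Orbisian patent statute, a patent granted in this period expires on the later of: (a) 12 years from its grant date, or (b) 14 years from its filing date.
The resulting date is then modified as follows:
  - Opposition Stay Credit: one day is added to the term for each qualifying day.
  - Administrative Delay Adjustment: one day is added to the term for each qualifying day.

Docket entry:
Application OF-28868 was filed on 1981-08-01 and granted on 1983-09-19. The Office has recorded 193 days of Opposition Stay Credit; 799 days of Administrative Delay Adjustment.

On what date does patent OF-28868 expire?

(a) grant + 12 years → 19 September 1995.
(b) filing + 14 years → 1 August 1995.
Later of the two: 19 September 1995.
Opposition Stay Credit: +193 days → 30 March 1996.
Administrative Delay Adjustment: +799 days → 7 June 1998.

June 7, 1998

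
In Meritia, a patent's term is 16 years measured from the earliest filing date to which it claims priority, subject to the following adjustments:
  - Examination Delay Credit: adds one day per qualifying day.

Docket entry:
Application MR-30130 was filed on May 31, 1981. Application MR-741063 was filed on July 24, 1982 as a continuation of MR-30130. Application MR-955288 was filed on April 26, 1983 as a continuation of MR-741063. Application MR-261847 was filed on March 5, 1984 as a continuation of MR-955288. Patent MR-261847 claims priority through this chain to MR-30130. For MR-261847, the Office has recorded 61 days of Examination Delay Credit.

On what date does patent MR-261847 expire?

Earliest priority filing: 31 May 1981.
Base term: 31 May 1981 + 16 years → 31 May 1997.
Examination Delay Credit: +61 days → 31 July 1997.

1997-07-31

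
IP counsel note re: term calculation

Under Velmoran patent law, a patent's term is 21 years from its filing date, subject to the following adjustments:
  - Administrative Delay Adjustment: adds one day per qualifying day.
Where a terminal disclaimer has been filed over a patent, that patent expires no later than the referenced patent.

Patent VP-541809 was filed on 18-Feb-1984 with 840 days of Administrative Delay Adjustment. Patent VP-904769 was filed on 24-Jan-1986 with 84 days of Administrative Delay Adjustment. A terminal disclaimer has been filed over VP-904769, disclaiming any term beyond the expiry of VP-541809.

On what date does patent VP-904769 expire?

Natural term of VP-904769:
  Base: filing + 21 years → 24 January 2007.
  Administrative Delay Adjustment: +84 days → 18 April 2007.
Expiry of referenced patent VP-541809:
  Base: filing + 21 years → 18 February 2005.
  Administrative Delay Adjustment: +840 days → 8 June 2007.
Terminal disclaimer: VP-904769 expires on the earlier of 18 April 2007 and 8 June 2007.

April 18, 2007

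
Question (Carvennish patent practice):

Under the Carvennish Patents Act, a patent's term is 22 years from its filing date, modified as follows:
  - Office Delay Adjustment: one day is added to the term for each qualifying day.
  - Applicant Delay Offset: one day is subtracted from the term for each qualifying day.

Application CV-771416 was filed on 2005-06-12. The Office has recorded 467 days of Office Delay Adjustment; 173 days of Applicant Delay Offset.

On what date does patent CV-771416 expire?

Base term: filing date + 22 years → 12 June 2027.
Office Delay Adjustment: +467 days → 21 September 2028.
Applicant Delay Offset: −173 days → 1 April 2028.

April 1, 2028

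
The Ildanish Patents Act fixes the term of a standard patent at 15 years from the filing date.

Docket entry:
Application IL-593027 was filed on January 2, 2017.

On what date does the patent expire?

Filing date + 15 years → 2 January 2032.

January 2, 2032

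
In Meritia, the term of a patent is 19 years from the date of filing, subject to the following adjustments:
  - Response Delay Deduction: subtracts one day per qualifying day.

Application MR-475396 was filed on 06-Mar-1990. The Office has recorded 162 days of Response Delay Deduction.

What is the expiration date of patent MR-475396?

Base term: filing date + 19 years → 6 March 2009.
Response Delay Deduction: −162 days → 25 September 2008.

September 25, 2008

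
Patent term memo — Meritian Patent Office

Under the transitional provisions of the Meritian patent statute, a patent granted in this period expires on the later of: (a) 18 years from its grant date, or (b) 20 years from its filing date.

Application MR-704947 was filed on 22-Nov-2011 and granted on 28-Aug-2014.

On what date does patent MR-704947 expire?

(a) grant + 18 years → 28 August 2032.
(b) filing + 20 years → 22 November 2031.
Later of the two: 28 August 2032.

August 28, 2032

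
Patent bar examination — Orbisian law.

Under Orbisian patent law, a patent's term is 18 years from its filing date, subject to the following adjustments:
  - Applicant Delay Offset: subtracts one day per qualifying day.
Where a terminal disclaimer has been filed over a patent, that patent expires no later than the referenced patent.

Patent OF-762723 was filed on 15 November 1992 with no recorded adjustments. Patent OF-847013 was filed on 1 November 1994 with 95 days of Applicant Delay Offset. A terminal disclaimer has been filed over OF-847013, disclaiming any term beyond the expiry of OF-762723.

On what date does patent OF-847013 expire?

2010-11-15

Natural term of OF-847013:
  Base: filing + 18 years → 1 November 2012.
  Applicant Delay Offset: −95 days → 29 July 2012.
Expiry of referenced patent OF-762723:
  Base: filing + 18 years → 15 November 2010.
Terminal disclaimer: OF-847013 expires on the earlier of 29 July 2012 and 15 November 2010.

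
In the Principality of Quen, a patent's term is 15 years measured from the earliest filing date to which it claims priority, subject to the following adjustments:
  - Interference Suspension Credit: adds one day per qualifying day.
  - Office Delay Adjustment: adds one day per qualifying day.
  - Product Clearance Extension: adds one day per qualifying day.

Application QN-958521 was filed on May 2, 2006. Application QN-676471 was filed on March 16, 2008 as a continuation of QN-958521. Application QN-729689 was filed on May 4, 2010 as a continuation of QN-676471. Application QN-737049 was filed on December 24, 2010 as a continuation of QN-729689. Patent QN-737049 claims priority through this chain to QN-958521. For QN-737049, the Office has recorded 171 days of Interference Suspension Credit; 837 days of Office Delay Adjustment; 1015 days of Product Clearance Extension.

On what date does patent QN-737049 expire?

November 15, 2026

Earliest priority filing: 2 May 2006.
Base term: 2 May 2006 + 15 years → 2 May 2021.
Interference Suspension Credit: +171 days → 20 October 2021.
Office Delay Adjustment: +837 days → 4 February 2024.
Product Clearance Extension: +1015 days → 15 November 2026.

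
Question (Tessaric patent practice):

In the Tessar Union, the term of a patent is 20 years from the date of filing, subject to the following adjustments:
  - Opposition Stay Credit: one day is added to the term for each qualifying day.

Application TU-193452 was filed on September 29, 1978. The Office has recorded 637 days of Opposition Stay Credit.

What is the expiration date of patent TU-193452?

2000-06-27

Base term: filing date + 20 years → 29 September 1998.
Opposition Stay Credit: +637 days → 27 June 2000.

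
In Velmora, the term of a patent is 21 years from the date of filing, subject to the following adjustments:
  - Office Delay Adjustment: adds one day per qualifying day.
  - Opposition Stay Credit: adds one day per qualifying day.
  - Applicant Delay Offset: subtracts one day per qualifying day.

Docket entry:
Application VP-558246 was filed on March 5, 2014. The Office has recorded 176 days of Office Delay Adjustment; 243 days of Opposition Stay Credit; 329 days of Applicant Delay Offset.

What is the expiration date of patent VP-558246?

June 3, 2035

Base term: filing date + 21 years → 5 March 2035.
Office Delay Adjustment: +176 days → 28 August 2035.
Opposition Stay Credit: +243 days → 27 April 2036.
Applicant Delay Offset: −329 days → 3 June 2035.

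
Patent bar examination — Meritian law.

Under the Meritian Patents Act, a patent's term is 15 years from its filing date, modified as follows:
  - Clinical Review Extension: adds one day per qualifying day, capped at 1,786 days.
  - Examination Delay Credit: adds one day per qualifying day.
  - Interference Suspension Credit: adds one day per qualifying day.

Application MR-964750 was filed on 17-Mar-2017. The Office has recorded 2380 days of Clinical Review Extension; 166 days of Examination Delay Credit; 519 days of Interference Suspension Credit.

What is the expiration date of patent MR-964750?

December 22, 2038

Base term: filing date + 15 years → 17 March 2032.
Clinical Review Extension: 2380 days claimed exceeds the 1786-day cap, so +1786 days → 5 February 2037.
Examination Delay Credit: +166 days → 21 July 2037.
Interference Suspension Credit: +519 days → 22 December 2038.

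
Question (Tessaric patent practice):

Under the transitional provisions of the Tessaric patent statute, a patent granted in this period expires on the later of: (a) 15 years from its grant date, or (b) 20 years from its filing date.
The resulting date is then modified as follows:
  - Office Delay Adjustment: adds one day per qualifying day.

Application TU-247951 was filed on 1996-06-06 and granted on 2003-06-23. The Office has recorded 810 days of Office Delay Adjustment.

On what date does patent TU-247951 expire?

(a) grant + 15 years → 23 June 2018.
(b) filing + 20 years → 6 June 2016.
Later of the two: 23 June 2018.
Office Delay Adjustment: +810 days → 10 September 2020.

September 10, 2020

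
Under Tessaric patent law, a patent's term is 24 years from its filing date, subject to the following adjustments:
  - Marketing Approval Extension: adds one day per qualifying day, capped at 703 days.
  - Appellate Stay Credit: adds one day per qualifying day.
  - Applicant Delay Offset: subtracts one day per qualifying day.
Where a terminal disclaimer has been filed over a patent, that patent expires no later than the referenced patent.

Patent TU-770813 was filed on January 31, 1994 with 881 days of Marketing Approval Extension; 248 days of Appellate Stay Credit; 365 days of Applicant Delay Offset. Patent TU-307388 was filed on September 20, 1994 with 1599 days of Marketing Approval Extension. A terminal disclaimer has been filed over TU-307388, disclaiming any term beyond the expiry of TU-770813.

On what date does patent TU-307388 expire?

Natural term of TU-307388:
  Base: filing + 24 years → 20 September 2018.
  Marketing Approval Extension: 1599 days claimed exceeds the 703-day cap, so +703 days → 23 August 2020.
Expiry of referenced patent TU-770813:
  Base: filing + 24 years → 31 January 2018.
  Marketing Approval Extension: 881 days claimed exceeds the 703-day cap, so +703 days → 4 January 2020.
  Appellate Stay Credit: +248 days → 8 September 2020.
  Applicant Delay Offset: −365 days → 9 September 2019.
Terminal disclaimer: TU-307388 expires on the earlier of 23 August 2020 and 9 September 2019.

September 9, 2019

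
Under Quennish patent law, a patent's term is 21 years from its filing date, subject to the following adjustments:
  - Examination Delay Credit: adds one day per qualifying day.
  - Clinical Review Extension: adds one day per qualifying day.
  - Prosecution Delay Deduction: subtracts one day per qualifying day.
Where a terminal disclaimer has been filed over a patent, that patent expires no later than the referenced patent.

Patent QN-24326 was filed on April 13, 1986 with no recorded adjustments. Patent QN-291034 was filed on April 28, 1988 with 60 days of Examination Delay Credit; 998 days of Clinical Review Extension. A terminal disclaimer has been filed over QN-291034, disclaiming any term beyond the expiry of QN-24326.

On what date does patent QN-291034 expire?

April 13, 2007

Natural term of QN-291034:
  Base: filing + 21 years → 28 April 2009.
  Examination Delay Credit: +60 days → 27 June 2009.
  Clinical Review Extension: +998 days → 21 March 2012.
Expiry of referenced patent QN-24326:
  Base: filing + 21 years → 13 April 2007.
Terminal disclaimer: QN-291034 expires on the earlier of 21 March 2012 and 13 April 2007.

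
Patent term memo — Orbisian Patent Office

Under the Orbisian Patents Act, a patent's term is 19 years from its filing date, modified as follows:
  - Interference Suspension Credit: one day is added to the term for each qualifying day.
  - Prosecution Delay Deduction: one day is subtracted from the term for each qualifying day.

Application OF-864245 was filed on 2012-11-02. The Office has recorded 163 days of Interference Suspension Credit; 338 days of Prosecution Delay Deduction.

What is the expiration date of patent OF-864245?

2031-05-11

Base term: filing date + 19 years → 2 November 2031.
Interference Suspension Credit: +163 days → 13 April 2032.
Prosecution Delay Deduction: −338 days → 11 May 2031.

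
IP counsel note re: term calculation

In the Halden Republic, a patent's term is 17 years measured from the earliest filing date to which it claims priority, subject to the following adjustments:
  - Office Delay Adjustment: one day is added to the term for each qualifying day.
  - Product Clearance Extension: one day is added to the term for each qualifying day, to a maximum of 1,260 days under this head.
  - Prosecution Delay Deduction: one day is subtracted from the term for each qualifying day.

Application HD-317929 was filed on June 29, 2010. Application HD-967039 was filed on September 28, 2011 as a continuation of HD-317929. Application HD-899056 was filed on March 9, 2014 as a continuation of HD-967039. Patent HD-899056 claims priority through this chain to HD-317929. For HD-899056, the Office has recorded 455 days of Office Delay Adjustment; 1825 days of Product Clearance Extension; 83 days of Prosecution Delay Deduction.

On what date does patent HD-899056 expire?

2031-12-17

Earliest priority filing: 29 June 2010.
Base term: 29 June 2010 + 17 years → 29 June 2027.
Office Delay Adjustment: +455 days → 26 September 2028.
Product Clearance Extension: 1825 days claimed exceeds the 1260-day cap, so +1260 days → 9 March 2032.
Prosecution Delay Deduction: −83 days → 17 December 2031.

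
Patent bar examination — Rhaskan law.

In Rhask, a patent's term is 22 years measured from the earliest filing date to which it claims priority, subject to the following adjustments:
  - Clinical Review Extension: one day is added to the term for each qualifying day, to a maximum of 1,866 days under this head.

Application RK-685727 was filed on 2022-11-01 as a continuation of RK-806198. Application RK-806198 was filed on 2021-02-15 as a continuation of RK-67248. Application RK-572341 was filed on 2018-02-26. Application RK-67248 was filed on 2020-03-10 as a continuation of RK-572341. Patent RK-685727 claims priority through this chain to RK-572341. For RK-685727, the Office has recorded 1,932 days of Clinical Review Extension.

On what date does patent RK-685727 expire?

April 6, 2045

Earliest priority filing: 26 February 2018.
Base term: 26 February 2018 + 22 years → 26 February 2040.
Clinical Review Extension: 1932 days claimed exceeds the 1866-day cap, so +1866 days → 6 April 2045.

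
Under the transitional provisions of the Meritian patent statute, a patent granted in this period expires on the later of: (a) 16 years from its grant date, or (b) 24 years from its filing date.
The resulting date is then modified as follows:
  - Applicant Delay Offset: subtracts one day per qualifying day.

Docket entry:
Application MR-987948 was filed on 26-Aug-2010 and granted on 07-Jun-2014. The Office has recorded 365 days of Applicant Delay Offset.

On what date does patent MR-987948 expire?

(a) grant + 16 years → 7 June 2030.
(b) filing + 24 years → 26 August 2034.
Later of the two: 26 August 2034.
Applicant Delay Offset: −365 days → 26 August 2033.

August 26, 2033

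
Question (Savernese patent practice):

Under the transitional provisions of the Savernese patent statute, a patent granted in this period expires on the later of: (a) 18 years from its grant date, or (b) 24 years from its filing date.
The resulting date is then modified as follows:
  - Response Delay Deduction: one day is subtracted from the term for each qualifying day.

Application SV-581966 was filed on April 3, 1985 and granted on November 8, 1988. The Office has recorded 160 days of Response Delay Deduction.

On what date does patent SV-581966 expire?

(a) grant + 18 years → 8 November 2006.
(b) filing + 24 years → 3 April 2009.
Later of the two: 3 April 2009.
Response Delay Deduction: −160 days → 25 October 2008.

October 25, 2008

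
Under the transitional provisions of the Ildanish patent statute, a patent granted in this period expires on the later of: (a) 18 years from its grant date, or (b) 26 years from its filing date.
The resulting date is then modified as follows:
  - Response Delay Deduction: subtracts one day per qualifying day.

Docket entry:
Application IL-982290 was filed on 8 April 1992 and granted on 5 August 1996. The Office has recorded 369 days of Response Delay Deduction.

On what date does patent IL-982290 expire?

(a) grant + 18 years → 5 August 2014.
(b) filing + 26 years → 8 April 2018.
Later of the two: 8 April 2018.
Response Delay Deduction: −369 days → 4 April 2017.

2017-04-04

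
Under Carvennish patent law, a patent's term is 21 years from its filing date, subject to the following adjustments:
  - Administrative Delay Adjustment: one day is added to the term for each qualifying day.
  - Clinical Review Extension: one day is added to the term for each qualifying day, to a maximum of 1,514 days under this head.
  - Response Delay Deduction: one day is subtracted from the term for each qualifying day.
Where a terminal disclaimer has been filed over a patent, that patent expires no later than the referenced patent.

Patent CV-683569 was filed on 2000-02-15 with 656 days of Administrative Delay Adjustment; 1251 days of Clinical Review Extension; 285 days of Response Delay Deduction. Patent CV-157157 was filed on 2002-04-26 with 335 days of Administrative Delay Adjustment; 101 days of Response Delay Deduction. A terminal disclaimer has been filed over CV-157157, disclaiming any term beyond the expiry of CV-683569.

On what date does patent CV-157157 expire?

Natural term of CV-157157:
  Base: filing + 21 years → 26 April 2023.
  Administrative Delay Adjustment: +335 days → 26 March 2024.
  Response Delay Deduction: −101 days → 16 December 2023.
Expiry of referenced patent CV-683569:
  Base: filing + 21 years → 15 February 2021.
  Administrative Delay Adjustment: +656 days → 3 December 2022.
  Clinical Review Extension: 1251 days (within the 1514-day cap) → +1251 days → 7 May 2026.
  Response Delay Deduction: −285 days → 26 July 2025.
Terminal disclaimer: CV-157157 expires on the earlier of 16 December 2023 and 26 July 2025.

2023-12-16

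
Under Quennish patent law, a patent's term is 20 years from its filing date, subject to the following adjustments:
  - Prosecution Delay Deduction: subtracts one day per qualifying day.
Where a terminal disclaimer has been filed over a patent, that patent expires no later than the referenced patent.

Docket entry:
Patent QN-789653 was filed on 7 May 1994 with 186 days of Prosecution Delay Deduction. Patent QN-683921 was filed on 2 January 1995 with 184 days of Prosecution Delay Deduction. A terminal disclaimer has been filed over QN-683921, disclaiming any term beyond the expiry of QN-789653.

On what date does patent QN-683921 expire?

2013-11-02

Natural term of QN-683921:
  Base: filing + 20 years → 2 January 2015.
  Prosecution Delay Deduction: −184 days → 2 July 2014.
Expiry of referenced patent QN-789653:
  Base: filing + 20 years → 7 May 2014.
  Prosecution Delay Deduction: −186 days → 2 November 2013.
Terminal disclaimer: QN-683921 expires on the earlier of 2 July 2014 and 2 November 2013.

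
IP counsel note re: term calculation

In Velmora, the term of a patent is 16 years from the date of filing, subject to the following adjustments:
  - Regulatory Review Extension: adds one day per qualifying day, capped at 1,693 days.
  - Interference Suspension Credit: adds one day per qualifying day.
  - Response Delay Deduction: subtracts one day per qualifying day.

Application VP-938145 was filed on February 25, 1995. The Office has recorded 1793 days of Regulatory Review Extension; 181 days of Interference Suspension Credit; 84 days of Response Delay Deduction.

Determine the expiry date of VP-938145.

2016-01-20

Base term: filing date + 16 years → 25 February 2011.
Regulatory Review Extension: 1793 days claimed exceeds the 1693-day cap, so +1693 days → 15 October 2015.
Interference Suspension Credit: +181 days → 13 April 2016.
Response Delay Deduction: −84 days → 20 January 2016.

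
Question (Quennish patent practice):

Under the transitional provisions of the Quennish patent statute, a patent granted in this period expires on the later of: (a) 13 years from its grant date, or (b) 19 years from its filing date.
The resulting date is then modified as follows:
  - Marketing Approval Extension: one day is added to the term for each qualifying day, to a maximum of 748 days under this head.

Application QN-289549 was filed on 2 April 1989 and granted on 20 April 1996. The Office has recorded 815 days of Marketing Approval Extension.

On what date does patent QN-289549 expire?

May 8, 2011

(a) grant + 13 years → 20 April 2009.
(b) filing + 19 years → 2 April 2008.
Later of the two: 20 April 2009.
Marketing Approval Extension: 815 days claimed exceeds the 748-day cap, so +748 days → 8 May 2011.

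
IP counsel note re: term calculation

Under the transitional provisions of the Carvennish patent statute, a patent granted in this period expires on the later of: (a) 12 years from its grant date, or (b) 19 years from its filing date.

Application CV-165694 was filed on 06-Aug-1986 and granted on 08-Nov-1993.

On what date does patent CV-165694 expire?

November 8, 2005

(a) grant + 12 years → 8 November 2005.
(b) filing + 19 years → 6 August 2005.
Later of the two: 8 November 2005.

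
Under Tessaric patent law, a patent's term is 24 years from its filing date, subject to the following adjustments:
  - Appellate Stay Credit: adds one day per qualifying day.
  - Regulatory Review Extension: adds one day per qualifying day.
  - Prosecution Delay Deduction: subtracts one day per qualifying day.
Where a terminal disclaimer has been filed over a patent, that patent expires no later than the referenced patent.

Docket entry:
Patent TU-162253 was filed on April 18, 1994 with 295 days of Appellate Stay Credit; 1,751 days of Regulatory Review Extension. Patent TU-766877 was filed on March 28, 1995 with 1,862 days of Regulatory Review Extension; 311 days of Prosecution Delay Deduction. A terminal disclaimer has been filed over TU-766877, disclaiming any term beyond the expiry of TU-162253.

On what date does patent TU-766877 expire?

Natural term of TU-766877:
  Base: filing + 24 years → 28 March 2019.
  Regulatory Review Extension: +1862 days → 2 May 2024.
  Prosecution Delay Deduction: −311 days → 26 June 2023.
Expiry of referenced patent TU-162253:
  Base: filing + 24 years → 18 April 2018.
  Appellate Stay Credit: +295 days → 7 February 2019.
  Regulatory Review Extension: +1751 days → 24 November 2023.
Terminal disclaimer: TU-766877 expires on the earlier of 26 June 2023 and 24 November 2023.

June 26, 2023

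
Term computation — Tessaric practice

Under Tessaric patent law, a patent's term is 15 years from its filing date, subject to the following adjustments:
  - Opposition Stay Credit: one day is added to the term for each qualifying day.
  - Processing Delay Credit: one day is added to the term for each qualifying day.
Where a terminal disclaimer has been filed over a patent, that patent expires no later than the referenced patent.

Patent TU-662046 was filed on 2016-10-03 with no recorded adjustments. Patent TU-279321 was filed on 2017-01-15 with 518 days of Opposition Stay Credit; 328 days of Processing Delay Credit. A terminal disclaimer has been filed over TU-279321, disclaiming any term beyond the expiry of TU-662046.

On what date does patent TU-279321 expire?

Natural term of TU-279321:
  Base: filing + 15 years → 15 January 2032.
  Opposition Stay Credit: +518 days → 16 June 2033.
  Processing Delay Credit: +328 days → 10 May 2034.
Expiry of referenced patent TU-662046:
  Base: filing + 15 years → 3 October 2031.
Terminal disclaimer: TU-279321 expires on the earlier of 10 May 2034 and 3 October 2031.

2031-10-03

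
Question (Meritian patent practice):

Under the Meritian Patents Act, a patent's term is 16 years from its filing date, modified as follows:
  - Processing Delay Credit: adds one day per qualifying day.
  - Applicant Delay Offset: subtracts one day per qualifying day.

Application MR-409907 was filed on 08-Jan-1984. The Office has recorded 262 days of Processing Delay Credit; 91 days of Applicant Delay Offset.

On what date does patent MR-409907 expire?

June 27, 2000

Base term: filing date + 16 years → 8 January 2000.
Processing Delay Credit: +262 days → 26 September 2000.
Applicant Delay Offset: −91 days → 27 June 2000.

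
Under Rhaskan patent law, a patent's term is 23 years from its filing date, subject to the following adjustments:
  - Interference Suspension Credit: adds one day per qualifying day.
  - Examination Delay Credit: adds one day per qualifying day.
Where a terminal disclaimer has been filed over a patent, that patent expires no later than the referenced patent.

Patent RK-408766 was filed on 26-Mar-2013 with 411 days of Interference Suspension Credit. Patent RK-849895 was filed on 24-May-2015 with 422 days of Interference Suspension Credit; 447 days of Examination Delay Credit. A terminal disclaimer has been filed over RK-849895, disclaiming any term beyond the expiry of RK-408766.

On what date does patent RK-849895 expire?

2037-05-11

Natural term of RK-849895:
  Base: filing + 23 years → 24 May 2038.
  Interference Suspension Credit: +422 days → 20 July 2039.
  Examination Delay Credit: +447 days → 9 October 2040.
Expiry of referenced patent RK-408766:
  Base: filing + 23 years → 26 March 2036.
  Interference Suspension Credit: +411 days → 11 May 2037.
Terminal disclaimer: RK-849895 expires on the earlier of 9 October 2040 and 11 May 2037.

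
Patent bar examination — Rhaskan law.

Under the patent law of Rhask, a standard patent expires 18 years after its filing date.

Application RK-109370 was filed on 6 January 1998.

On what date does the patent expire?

Filing date + 18 years → 6 January 2016.

2016-01-06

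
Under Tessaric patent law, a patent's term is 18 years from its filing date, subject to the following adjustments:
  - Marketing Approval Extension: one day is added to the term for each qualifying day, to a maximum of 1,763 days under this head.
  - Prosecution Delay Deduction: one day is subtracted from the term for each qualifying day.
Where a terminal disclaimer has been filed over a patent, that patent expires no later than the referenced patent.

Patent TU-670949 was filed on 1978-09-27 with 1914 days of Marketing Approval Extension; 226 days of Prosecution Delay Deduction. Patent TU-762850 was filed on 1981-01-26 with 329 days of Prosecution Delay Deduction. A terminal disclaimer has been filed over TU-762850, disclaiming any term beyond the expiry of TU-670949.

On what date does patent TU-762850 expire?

March 3, 1998

Natural term of TU-762850:
  Base: filing + 18 years → 26 January 1999.
  Prosecution Delay Deduction: −329 days → 3 March 1998.
Expiry of referenced patent TU-670949:
  Base: filing + 18 years → 27 September 1996.
  Marketing Approval Extension: 1914 days claimed exceeds the 1763-day cap, so +1763 days → 26 July 2001.
  Prosecution Delay Deduction: −226 days → 12 December 2000.
Terminal disclaimer: TU-762850 expires on the earlier of 3 March 1998 and 12 December 2000.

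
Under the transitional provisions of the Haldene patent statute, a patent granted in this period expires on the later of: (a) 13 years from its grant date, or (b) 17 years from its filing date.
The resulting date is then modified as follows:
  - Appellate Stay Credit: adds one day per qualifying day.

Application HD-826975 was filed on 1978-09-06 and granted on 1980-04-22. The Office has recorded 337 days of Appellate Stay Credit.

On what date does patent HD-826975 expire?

1996-08-08

(a) grant + 13 years → 22 April 1993.
(b) filing + 17 years → 6 September 1995.
Later of the two: 6 September 1995.
Appellate Stay Credit: +337 days → 8 August 1996.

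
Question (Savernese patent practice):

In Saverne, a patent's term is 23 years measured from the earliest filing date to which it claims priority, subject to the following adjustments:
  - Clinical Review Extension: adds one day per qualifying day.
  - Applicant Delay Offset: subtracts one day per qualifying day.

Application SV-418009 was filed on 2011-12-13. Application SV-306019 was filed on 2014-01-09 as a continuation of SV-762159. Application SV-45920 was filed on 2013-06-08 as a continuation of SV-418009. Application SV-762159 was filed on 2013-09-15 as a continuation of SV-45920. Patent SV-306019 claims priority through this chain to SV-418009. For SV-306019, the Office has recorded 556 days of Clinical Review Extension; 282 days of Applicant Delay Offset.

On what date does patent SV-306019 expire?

2035-09-13

Earliest priority filing: 13 December 2011.
Base term: 13 December 2011 + 23 years → 13 December 2034.
Clinical Review Extension: +556 days → 21 June 2036.
Applicant Delay Offset: −282 days → 13 September 2035.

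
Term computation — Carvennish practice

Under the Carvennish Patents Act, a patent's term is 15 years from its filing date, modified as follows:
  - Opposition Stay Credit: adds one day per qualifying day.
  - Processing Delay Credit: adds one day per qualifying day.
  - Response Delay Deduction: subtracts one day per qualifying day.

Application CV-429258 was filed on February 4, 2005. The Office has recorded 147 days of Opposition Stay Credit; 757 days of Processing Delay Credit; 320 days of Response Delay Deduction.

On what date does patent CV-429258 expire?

Base term: filing date + 15 years → 4 February 2020.
Opposition Stay Credit: +147 days → 30 June 2020.
Processing Delay Credit: +757 days → 27 July 2022.
Response Delay Deduction: −320 days → 10 September 2021.

September 10, 2021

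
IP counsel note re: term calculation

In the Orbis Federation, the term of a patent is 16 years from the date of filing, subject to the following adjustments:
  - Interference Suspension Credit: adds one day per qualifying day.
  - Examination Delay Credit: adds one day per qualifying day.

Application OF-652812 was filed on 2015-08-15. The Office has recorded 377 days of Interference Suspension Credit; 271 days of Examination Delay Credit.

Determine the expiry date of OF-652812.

May 24, 2033

Base term: filing date + 16 years → 15 August 2031.
Interference Suspension Credit: +377 days → 26 August 2032.
Examination Delay Credit: +271 days → 24 May 2033.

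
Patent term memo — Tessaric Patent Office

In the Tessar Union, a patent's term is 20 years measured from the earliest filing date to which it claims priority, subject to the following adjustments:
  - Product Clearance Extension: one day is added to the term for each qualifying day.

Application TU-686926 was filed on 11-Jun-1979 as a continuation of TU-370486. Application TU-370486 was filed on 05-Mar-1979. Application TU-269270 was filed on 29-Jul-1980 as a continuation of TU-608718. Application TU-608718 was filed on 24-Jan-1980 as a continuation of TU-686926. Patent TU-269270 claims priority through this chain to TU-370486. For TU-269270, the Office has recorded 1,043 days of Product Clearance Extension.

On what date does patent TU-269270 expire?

Earliest priority filing: 5 March 1979.
Base term: 5 March 1979 + 20 years → 5 March 1999.
Product Clearance Extension: +1043 days → 11 January 2002.

2002-01-11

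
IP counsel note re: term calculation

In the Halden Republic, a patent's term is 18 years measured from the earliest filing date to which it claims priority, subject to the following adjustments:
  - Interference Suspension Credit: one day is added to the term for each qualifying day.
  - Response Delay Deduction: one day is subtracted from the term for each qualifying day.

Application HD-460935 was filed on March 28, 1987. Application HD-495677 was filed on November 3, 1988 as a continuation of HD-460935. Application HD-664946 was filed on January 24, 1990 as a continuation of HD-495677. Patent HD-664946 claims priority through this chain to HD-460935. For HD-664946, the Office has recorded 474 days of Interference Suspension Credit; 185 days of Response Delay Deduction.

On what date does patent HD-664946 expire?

Earliest priority filing: 28 March 1987.
Base term: 28 March 1987 + 18 years → 28 March 2005.
Interference Suspension Credit: +474 days → 15 July 2006.
Response Delay Deduction: −185 days → 11 January 2006.

January 11, 2006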